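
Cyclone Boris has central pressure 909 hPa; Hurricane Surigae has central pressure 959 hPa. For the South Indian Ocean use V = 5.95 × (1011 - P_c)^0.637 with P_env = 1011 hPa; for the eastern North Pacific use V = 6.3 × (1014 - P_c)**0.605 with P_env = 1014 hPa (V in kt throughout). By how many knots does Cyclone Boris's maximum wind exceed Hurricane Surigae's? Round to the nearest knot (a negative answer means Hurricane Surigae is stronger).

42 kt

Cyclone Boris: ΔP = 102; V ≈ 5.95 × 102^0.637 ≈ 113.24 kt.
Hurricane Surigae: ΔP = 55; V ≈ 6.3 × 55^0.605 ≈ 71.16 kt.
Difference ≈ 113.24 − 71.16 = 42.08 → 42 kt.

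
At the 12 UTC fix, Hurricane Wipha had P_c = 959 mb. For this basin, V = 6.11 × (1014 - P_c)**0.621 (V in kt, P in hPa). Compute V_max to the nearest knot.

74 kt

ΔP = 1014 − 959 = 55 mb.
55^0.621 ≈ 12.044.
V ≈ 6.11 × 12.044 ≈ 73.6 kt.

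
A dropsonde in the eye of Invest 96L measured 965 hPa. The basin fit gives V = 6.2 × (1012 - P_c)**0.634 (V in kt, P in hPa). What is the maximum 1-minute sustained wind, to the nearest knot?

ΔP = 1012 − 965 = 47 hPa.
47^0.634 ≈ 11.484.
V ≈ 6.2 × 11.484 ≈ 71.2 kt.

71 kt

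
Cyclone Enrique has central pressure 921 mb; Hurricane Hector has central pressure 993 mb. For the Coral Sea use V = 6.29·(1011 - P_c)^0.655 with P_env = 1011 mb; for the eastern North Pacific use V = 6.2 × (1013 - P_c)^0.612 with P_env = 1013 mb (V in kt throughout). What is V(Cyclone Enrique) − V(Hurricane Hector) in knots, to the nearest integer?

81 kt

Cyclone Enrique: ΔP = 90; V ≈ 6.29 × 90^0.655 ≈ 119.86 kt.
Hurricane Hector: ΔP = 20; V ≈ 6.2 × 20^0.612 ≈ 38.78 kt.
Difference ≈ 119.86 − 38.78 = 81.08 → 81 kt.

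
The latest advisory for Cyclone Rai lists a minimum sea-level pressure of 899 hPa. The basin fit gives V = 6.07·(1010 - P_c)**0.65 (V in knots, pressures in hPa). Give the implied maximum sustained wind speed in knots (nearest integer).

130 kt

ΔP = 1010 − 899 = 111 hPa.
111^0.65 ≈ 21.353.
V ≈ 6.07 × 21.353 ≈ 129.6 kt.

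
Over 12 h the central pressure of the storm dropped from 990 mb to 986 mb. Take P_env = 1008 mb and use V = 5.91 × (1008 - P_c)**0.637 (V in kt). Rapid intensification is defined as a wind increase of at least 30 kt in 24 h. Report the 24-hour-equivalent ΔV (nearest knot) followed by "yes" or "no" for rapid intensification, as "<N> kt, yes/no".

10 kt, no

V₁: ΔP = 18, V ≈ 5.91 × 18^0.637 ≈ 37.26 kt.
V₂: ΔP = 22, V ≈ 5.91 × 22^0.637 ≈ 42.34 kt.
ΔV over 12 h = 5.08 kt → 24 h equivalent = 5.08 × 24/12 ≈ 10.16 kt.
10 kt < 30 kt ⇒ not rapid intensification.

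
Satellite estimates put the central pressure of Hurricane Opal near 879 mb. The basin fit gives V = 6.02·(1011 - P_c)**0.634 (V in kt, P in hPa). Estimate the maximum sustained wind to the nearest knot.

ΔP = 1011 − 879 = 132 mb.
132^0.634 ≈ 22.103.
V ≈ 6.02 × 22.103 ≈ 133.1 kt.

133 kt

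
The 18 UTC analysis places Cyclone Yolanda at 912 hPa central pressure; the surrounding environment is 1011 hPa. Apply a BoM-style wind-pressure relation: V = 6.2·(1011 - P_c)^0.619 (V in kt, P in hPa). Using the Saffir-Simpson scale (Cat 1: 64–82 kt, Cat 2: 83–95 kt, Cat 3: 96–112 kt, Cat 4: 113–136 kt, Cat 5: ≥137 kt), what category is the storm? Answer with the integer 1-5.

3

ΔP = 1011 − 912 = 99 hPa.
V ≈ 6.2 × 99^0.619 = 6.2 × 17.19 ≈ 107 kt.
107 kt falls in the Category 3 band.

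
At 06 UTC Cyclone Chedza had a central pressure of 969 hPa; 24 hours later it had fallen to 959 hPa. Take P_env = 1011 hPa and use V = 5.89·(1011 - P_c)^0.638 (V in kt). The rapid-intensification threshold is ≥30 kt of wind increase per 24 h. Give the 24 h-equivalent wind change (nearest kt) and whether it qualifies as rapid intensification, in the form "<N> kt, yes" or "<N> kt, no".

9 kt, no

V₁: ΔP = 42, V ≈ 5.89 × 42^0.638 ≈ 63.94 kt.
V₂: ΔP = 52, V ≈ 5.89 × 52^0.638 ≈ 73.27 kt.
ΔV over 24 h = 9.33 kt → 24 h equivalent = 9.33 × 24/24 ≈ 9.33 kt.
9 kt < 30 kt ⇒ not rapid intensification.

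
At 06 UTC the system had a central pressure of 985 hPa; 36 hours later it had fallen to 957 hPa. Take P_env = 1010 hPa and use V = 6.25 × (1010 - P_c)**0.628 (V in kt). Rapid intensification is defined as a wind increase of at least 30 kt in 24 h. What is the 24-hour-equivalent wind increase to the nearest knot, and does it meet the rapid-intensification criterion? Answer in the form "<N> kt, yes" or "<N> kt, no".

V₁: ΔP = 25, V ≈ 6.25 × 25^0.628 ≈ 47.18 kt.
V₂: ΔP = 53, V ≈ 6.25 × 53^0.628 ≈ 75.64 kt.
ΔV over 36 h = 28.46 kt → 24 h equivalent = 28.46 × 24/36 ≈ 18.97 kt.
19 kt < 30 kt ⇒ not rapid intensification.

19 kt, no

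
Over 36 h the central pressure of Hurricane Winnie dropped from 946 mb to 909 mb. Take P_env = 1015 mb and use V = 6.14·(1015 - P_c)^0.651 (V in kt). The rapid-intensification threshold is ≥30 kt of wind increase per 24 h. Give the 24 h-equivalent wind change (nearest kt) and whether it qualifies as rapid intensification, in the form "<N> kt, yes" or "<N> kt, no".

21 kt, no

V₁: ΔP = 69, V ≈ 6.14 × 69^0.651 ≈ 96.66 kt.
V₂: ΔP = 106, V ≈ 6.14 × 106^0.651 ≈ 127.83 kt.
ΔV over 36 h = 31.17 kt → 24 h equivalent = 31.17 × 24/36 ≈ 20.78 kt.
21 kt < 30 kt ⇒ not rapid intensification.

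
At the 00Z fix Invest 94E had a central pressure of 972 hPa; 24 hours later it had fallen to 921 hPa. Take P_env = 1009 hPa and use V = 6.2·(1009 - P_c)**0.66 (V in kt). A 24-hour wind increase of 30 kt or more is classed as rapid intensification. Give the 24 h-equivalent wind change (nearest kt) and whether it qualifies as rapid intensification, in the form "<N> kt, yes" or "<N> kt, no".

V₁: ΔP = 37, V ≈ 6.2 × 37^0.66 ≈ 67.21 kt.
V₂: ΔP = 88, V ≈ 6.2 × 88^0.66 ≈ 119.06 kt.
ΔV over 24 h = 51.85 kt → 24 h equivalent = 51.85 × 24/24 ≈ 51.85 kt.
52 kt ≥ 30 kt ⇒ rapid intensification.

52 kt, yes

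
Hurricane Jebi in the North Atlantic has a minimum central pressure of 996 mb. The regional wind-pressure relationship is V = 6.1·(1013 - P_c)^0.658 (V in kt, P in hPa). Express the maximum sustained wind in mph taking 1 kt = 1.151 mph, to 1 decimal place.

45.3 mph

ΔP = 1013 − 996 = 17 mb.
V ≈ 6.1 × 17^0.658 = 6.1 × 6.451 ≈ 39.352 kt.
39.352 × 1.151 ≈ 45.29 mph → 45.3 mph.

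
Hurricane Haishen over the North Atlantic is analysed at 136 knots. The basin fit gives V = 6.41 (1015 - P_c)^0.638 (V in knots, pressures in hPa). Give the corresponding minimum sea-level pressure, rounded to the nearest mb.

895 mb

ΔP = (V / 6.41)^(1/0.638) = (136/6.41)^1.567.
136/6.41 = 21.217; 21.217^1.567 ≈ 120.07 mb.
P_c = 1015 − 120.07 = 894.93 ≈ 895 mb.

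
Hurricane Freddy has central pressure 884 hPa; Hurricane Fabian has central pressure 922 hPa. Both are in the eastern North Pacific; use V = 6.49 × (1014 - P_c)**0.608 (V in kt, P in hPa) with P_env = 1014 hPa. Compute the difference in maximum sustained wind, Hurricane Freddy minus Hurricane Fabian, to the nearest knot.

24 kt

Hurricane Freddy: ΔP = 130; V ≈ 6.49 × 130^0.608 ≈ 125.18 kt.
Hurricane Fabian: ΔP = 92; V ≈ 6.49 × 92^0.608 ≈ 101.44 kt.
Difference ≈ 125.18 − 101.44 = 23.74 → 24 kt.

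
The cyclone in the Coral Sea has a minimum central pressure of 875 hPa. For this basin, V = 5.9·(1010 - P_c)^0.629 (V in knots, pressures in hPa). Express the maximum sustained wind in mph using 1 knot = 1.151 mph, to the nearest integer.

ΔP = 1010 − 875 = 135 hPa.
V ≈ 5.9 × 135^0.629 = 5.9 × 21.877 ≈ 129.072 kt.
129.072 × 1.151 ≈ 148.56 mph → 149 mph.

149 mph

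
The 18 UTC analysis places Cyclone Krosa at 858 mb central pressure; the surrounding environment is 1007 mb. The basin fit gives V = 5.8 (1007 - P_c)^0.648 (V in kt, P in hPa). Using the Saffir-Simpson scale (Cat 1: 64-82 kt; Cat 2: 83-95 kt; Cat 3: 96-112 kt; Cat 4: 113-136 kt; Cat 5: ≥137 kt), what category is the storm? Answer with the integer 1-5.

ΔP = 1007 − 858 = 149 mb.
V ≈ 5.8 × 149^0.648 = 5.8 × 25.60 ≈ 148 kt.
148 kt falls in the Category 5 band.

5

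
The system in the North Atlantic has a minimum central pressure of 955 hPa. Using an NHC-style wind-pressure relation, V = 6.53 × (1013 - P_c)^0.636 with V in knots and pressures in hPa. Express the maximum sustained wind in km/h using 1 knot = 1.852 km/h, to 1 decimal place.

ΔP = 1013 − 955 = 58 hPa.
V ≈ 6.53 × 58^0.636 = 6.53 × 13.229 ≈ 86.388 kt.
86.388 × 1.852 ≈ 159.99 km/h → 160.0 km/h.

160.0 km/h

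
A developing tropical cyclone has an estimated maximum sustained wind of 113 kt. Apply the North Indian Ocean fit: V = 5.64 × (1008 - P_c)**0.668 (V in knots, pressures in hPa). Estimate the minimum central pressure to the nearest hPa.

919 hPa

ΔP = (V / 5.64)^(1/0.668) = (113/5.64)^1.497.
113/5.64 = 20.035; 20.035^1.497 ≈ 88.88 hPa.
P_c = 1008 − 88.88 = 919.12 ≈ 919 hPa.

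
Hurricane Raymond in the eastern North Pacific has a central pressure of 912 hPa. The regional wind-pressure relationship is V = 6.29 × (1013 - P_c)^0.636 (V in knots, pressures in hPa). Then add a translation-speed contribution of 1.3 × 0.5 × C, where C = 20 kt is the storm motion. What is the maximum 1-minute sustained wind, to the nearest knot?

131 kt

ΔP = 1013 − 912 = 101 hPa.
101^0.636 ≈ 18.826.
V ≈ 6.29 × 18.826 ≈ 118.4 kt.
Translation term: 1.3 × 0.5 × 20 = 13 kt.
Corrected V ≈ 131.4 kt → 131 kt.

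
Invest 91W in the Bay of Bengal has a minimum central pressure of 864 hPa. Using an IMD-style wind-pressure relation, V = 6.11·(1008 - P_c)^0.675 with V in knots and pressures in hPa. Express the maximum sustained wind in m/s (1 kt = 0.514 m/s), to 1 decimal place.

ΔP = 1008 − 864 = 144 hPa.
V ≈ 6.11 × 144^0.675 = 6.11 × 28.635 ≈ 174.959 kt.
174.959 × 0.514 ≈ 89.93 m/s → 89.9 m/s.

89.9 m/s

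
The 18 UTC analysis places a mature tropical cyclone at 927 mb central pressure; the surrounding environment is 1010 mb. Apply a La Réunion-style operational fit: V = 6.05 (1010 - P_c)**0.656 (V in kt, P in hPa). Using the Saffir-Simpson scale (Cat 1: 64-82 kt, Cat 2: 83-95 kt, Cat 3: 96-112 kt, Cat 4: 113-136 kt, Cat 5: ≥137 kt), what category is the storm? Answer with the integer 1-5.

3

ΔP = 1010 − 927 = 83 mb.
V ≈ 6.05 × 83^0.656 = 6.05 × 18.15 ≈ 110 kt.
110 kt falls in the Category 3 band.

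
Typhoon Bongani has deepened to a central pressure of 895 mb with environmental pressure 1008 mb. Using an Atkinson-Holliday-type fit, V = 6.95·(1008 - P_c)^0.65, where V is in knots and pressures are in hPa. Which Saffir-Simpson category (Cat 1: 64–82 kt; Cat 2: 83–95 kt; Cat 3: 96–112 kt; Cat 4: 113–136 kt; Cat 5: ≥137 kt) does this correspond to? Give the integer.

ΔP = 1008 − 895 = 113 mb.
V ≈ 6.95 × 113^0.65 = 6.95 × 21.60 ≈ 150 kt.
150 kt falls in the Category 5 band.

5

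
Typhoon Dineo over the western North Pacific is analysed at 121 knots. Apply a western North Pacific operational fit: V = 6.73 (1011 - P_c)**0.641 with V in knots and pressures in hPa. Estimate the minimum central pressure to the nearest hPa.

ΔP = (V / 6.73)^(1/0.641) = (121/6.73)^1.560.
121/6.73 = 17.979; 17.979^1.560 ≈ 90.68 hPa.
P_c = 1011 − 90.68 = 920.32 ≈ 920 hPa.

920 hPa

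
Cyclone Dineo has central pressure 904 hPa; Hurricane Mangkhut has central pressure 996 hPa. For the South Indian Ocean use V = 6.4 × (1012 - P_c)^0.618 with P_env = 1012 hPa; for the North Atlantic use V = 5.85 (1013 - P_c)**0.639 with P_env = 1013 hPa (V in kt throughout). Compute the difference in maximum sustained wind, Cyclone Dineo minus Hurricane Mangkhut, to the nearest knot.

80 kt

Cyclone Dineo: ΔP = 108; V ≈ 6.4 × 108^0.618 ≈ 115.57 kt.
Hurricane Mangkhut: ΔP = 17; V ≈ 5.85 × 17^0.639 ≈ 35.76 kt.
Difference ≈ 115.57 − 35.76 = 79.81 → 80 kt.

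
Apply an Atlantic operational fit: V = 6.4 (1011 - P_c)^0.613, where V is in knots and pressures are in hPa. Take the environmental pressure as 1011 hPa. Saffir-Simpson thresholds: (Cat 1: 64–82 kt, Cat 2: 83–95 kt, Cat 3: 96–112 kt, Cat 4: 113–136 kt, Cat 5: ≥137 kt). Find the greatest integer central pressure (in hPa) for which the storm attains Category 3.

928 hPa

Category 3 begins at V = 96 kt.
Required ΔP = (96/6.4)^(1/0.613) = 15.000^1.631 ≈ 82.91 hPa.
P_c ≤ 1011 − 82.91 = 928.09, so the highest integer P_c is 928 hPa.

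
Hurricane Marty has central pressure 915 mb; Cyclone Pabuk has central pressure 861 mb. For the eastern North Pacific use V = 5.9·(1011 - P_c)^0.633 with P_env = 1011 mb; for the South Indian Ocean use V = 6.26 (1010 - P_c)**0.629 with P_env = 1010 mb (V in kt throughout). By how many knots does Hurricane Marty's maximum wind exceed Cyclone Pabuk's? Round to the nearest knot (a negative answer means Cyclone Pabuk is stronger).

-40 kt

Hurricane Marty: ΔP = 96; V ≈ 5.9 × 96^0.633 ≈ 106.08 kt.
Cyclone Pabuk: ΔP = 149; V ≈ 6.26 × 149^0.629 ≈ 145.72 kt.
Difference ≈ 106.08 − 145.72 = -39.64 → -40 kt.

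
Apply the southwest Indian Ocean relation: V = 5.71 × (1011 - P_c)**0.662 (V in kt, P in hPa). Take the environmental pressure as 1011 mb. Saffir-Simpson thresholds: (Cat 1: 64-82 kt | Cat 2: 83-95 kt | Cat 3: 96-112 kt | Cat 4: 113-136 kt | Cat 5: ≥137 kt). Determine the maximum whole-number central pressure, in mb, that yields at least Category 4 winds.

920 mb

Category 4 begins at V = 113 kt.
Required ΔP = (113/5.71)^(1/0.662) = 19.790^1.511 ≈ 90.86 mb.
P_c ≤ 1011 − 90.86 = 920.14, so the highest integer P_c is 920 mb.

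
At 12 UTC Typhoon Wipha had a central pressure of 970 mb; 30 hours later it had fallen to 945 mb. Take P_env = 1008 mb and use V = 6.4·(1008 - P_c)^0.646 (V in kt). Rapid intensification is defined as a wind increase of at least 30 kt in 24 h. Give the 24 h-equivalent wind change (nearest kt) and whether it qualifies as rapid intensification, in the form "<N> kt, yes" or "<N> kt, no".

21 kt, no

V₁: ΔP = 38, V ≈ 6.4 × 38^0.646 ≈ 67.10 kt.
V₂: ΔP = 63, V ≈ 6.4 × 63^0.646 ≈ 93.02 kt.
ΔV over 30 h = 25.92 kt → 24 h equivalent = 25.92 × 24/30 ≈ 20.74 kt.
21 kt < 30 kt ⇒ not rapid intensification.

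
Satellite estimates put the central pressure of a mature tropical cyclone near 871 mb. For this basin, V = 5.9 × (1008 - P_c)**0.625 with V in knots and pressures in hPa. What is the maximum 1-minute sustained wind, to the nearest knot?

ΔP = 1008 − 871 = 137 mb.
137^0.625 ≈ 21.650.
V ≈ 5.9 × 21.650 ≈ 127.7 kt.

128 kt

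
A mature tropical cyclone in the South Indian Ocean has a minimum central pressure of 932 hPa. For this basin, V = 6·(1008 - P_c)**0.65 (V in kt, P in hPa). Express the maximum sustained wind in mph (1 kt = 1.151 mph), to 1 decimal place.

ΔP = 1008 − 932 = 76 hPa.
V ≈ 6 × 76^0.65 = 6 × 16.693 ≈ 100.157 kt.
100.157 × 1.151 ≈ 115.28 mph → 115.3 mph.

115.3 mph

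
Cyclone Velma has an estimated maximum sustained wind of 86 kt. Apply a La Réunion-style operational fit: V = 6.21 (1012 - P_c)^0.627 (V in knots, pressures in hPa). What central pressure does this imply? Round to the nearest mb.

ΔP = (V / 6.21)^(1/0.627) = (86/6.21)^1.595.
86/6.21 = 13.849; 13.849^1.595 ≈ 66.13 mb.
P_c = 1012 − 66.13 = 945.87 ≈ 946 mb.

946 mb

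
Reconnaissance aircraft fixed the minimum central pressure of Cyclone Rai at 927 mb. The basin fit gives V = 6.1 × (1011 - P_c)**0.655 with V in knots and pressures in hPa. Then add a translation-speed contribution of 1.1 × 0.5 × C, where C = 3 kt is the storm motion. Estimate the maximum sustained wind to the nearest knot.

ΔP = 1011 − 927 = 84 mb.
84^0.655 ≈ 18.214.
V ≈ 6.1 × 18.214 ≈ 111.1 kt.
Translation term: 1.1 × 0.5 × 3 = 1.65 kt.
Corrected V ≈ 112.75 kt → 113 kt.

113 kt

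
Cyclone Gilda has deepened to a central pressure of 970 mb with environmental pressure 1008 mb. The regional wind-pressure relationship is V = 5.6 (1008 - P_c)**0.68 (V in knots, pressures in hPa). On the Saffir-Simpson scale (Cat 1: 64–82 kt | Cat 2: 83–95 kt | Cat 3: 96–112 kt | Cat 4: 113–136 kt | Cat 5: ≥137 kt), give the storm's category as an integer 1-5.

ΔP = 1008 − 970 = 38 mb.
V ≈ 5.6 × 38^0.68 = 5.6 × 11.86 ≈ 66 kt.
66 kt falls in the Category 1 band.

1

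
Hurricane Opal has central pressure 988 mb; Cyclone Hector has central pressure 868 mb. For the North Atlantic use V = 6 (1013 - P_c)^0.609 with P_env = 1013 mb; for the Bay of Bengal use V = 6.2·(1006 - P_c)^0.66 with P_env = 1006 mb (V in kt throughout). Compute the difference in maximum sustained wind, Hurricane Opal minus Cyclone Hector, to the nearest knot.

-118 kt

Hurricane Opal: ΔP = 25; V ≈ 6 × 25^0.609 ≈ 42.61 kt.
Cyclone Hector: ΔP = 138; V ≈ 6.2 × 138^0.66 ≈ 160.22 kt.
Difference ≈ 42.61 − 160.22 = -117.61 → -118 kt.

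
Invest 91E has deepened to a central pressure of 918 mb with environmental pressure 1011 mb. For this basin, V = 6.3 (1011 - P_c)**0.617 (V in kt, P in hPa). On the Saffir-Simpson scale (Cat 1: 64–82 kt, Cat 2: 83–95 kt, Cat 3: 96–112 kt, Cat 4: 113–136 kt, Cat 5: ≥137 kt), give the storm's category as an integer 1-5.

3

ΔP = 1011 − 918 = 93 mb.
V ≈ 6.3 × 93^0.617 = 6.3 × 16.39 ≈ 103 kt.
103 kt falls in the Category 3 band.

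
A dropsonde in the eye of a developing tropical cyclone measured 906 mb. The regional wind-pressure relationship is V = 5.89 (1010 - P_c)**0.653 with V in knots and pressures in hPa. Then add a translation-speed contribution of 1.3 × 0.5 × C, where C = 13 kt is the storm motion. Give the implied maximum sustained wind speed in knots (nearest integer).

131 kt

ΔP = 1010 − 906 = 104 mb.
104^0.653 ≈ 20.755.
V ≈ 5.89 × 20.755 ≈ 122.2 kt.
Translation term: 1.3 × 0.5 × 13 = 8.45 kt.
Corrected V ≈ 130.65 kt → 131 kt.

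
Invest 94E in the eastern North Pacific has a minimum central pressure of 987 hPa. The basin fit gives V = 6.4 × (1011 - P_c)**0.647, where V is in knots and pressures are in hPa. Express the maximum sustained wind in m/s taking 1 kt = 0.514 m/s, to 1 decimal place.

25.7 m/s

ΔP = 1011 − 987 = 24 hPa.
V ≈ 6.4 × 24^0.647 = 6.4 × 7.816 ≈ 50.024 kt.
50.024 × 0.514 ≈ 25.71 m/s → 25.7 m/s.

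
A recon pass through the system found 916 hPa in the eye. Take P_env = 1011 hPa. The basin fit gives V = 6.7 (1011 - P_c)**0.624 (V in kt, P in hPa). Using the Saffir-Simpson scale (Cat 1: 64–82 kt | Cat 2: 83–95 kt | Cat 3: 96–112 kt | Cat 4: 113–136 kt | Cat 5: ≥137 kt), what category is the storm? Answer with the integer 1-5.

4

ΔP = 1011 − 916 = 95 hPa.
V ≈ 6.7 × 95^0.624 = 6.7 × 17.14 ≈ 115 kt.
115 kt falls in the Category 4 band.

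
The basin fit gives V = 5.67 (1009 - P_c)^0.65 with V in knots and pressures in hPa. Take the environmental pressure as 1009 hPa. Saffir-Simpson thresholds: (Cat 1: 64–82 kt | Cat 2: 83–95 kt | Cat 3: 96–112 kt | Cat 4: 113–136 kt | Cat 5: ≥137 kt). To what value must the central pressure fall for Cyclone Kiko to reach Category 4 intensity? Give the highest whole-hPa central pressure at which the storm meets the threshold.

Category 4 begins at V = 113 kt.
Required ΔP = (113/5.67)^(1/0.65) = 19.929^1.538 ≈ 99.82 hPa.
P_c ≤ 1009 − 99.82 = 909.18, so the highest integer P_c is 909 hPa.

909 hPa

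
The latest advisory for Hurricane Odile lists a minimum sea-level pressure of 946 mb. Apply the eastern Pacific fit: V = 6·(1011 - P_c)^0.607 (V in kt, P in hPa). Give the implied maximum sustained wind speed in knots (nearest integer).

76 kt

ΔP = 1011 − 946 = 65 mb.
65^0.607 ≈ 12.602.
V ≈ 6 × 12.602 ≈ 75.6 kt.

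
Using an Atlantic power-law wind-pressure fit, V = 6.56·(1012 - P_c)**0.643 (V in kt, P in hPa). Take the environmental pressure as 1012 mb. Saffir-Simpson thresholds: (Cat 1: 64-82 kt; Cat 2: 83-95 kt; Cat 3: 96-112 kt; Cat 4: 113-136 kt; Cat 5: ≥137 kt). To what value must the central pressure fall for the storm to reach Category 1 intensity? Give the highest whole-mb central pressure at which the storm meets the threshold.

977 mb

Category 1 begins at V = 64 kt.
Required ΔP = (64/6.56)^(1/0.643) = 9.756^1.555 ≈ 34.56 mb.
P_c ≤ 1012 − 34.56 = 977.44, so the highest integer P_c is 977 mb.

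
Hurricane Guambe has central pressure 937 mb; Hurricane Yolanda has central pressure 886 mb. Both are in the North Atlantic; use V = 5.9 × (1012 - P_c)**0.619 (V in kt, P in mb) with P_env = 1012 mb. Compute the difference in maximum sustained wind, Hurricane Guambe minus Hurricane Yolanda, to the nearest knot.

Hurricane Guambe: ΔP = 75; V ≈ 5.9 × 75^0.619 ≈ 85.41 kt.
Hurricane Yolanda: ΔP = 126; V ≈ 5.9 × 126^0.619 ≈ 117.76 kt.
Difference ≈ 85.41 − 117.76 = -32.35 → -32 kt.

-32 kt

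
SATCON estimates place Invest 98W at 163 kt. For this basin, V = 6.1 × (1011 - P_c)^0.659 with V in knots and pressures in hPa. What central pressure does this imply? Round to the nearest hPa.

ΔP = (V / 6.1)^(1/0.659) = (163/6.1)^1.517.
163/6.1 = 26.721; 26.721^1.517 ≈ 146.28 hPa.
P_c = 1011 − 146.28 = 864.72 ≈ 865 hPa.

865 hPa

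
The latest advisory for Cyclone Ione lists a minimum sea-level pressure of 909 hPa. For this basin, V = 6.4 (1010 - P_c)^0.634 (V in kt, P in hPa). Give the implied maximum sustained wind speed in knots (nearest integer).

119 kt

ΔP = 1010 − 909 = 101 hPa.
101^0.634 ≈ 18.653.
V ≈ 6.4 × 18.653 ≈ 119.4 kt.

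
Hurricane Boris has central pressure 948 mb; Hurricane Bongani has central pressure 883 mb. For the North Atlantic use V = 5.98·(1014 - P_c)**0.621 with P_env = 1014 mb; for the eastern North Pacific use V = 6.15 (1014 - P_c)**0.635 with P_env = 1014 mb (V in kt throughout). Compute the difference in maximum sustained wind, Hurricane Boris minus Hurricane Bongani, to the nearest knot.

Hurricane Boris: ΔP = 66; V ≈ 5.98 × 66^0.621 ≈ 80.66 kt.
Hurricane Bongani: ΔP = 131; V ≈ 6.15 × 131^0.635 ≈ 135.94 kt.
Difference ≈ 80.66 − 135.94 = -55.28 → -55 kt.

-55 kt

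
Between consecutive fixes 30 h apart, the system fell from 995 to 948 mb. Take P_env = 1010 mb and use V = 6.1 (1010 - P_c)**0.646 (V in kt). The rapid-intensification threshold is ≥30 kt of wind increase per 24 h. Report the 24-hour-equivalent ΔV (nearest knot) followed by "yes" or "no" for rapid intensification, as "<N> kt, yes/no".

42 kt, yes

V₁: ΔP = 15, V ≈ 6.1 × 15^0.646 ≈ 35.08 kt.
V₂: ΔP = 62, V ≈ 6.1 × 62^0.646 ≈ 87.74 kt.
ΔV over 30 h = 52.66 kt → 24 h equivalent = 52.66 × 24/30 ≈ 42.13 kt.
42 kt ≥ 30 kt ⇒ rapid intensification.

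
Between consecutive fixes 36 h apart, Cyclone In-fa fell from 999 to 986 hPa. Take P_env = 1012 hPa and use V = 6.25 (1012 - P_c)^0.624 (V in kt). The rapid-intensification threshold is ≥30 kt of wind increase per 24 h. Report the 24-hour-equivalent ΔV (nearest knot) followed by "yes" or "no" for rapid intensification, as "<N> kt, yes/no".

11 kt, no

V₁: ΔP = 13, V ≈ 6.25 × 13^0.624 ≈ 30.97 kt.
V₂: ΔP = 26, V ≈ 6.25 × 26^0.624 ≈ 47.73 kt.
ΔV over 36 h = 16.76 kt → 24 h equivalent = 16.76 × 24/36 ≈ 11.17 kt.
11 kt < 30 kt ⇒ not rapid intensification.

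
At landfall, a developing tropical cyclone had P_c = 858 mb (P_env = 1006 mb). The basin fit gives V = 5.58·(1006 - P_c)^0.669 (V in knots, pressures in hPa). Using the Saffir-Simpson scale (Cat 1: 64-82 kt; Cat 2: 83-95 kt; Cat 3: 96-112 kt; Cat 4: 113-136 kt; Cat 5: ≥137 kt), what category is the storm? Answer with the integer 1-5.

ΔP = 1006 − 858 = 148 mb.
V ≈ 5.58 × 148^0.669 = 5.58 × 28.31 ≈ 158 kt.
158 kt falls in the Category 5 band.

5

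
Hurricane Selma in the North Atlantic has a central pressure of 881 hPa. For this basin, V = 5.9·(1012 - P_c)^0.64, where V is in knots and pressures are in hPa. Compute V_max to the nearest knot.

ΔP = 1012 − 881 = 131 hPa.
131^0.64 ≈ 22.649.
V ≈ 5.9 × 22.649 ≈ 133.6 kt.

134 kt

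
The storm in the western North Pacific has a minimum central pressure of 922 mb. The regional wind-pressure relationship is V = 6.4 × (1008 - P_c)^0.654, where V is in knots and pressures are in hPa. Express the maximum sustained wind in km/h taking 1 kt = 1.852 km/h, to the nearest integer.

ΔP = 1008 − 922 = 86 mb.
V ≈ 6.4 × 86^0.654 = 6.4 × 18.415 ≈ 117.853 kt.
117.853 × 1.852 ≈ 218.26 km/h → 218 km/h.

218 km/h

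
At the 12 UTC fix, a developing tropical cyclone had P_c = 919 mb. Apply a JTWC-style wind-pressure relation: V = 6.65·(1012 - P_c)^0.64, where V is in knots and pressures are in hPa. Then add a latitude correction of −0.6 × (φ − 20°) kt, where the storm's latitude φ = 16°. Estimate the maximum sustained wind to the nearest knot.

123 kt

ΔP = 1012 − 919 = 93 mb.
93^0.64 ≈ 18.190.
V ≈ 6.65 × 18.190 ≈ 121.0 kt.
Latitude correction: −0.6 × (16 − 20) = 2.4 kt.
Corrected V ≈ 123.4 kt → 123 kt.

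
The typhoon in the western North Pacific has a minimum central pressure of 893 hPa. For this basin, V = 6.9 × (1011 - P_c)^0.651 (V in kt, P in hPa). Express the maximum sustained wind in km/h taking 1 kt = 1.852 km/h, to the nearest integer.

285 km/h

ΔP = 1011 − 893 = 118 hPa.
V ≈ 6.9 × 118^0.651 = 6.9 × 22.325 ≈ 154.044 kt.
154.044 × 1.852 ≈ 285.29 km/h → 285 km/h.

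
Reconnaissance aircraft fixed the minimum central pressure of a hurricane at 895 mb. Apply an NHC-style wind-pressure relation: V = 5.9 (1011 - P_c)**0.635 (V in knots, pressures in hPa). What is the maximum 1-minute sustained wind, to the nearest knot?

ΔP = 1011 − 895 = 116 mb.
116^0.635 ≈ 20.461.
V ≈ 5.9 × 20.461 ≈ 120.7 kt.

121 kt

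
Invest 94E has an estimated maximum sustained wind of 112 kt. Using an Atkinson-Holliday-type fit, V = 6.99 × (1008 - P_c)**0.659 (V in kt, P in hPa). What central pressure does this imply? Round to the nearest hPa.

941 hPa

ΔP = (V / 6.99)^(1/0.659) = (112/6.99)^1.517.
112/6.99 = 16.023; 16.023^1.517 ≈ 67.32 hPa.
P_c = 1008 − 67.32 = 940.68 ≈ 941 hPa.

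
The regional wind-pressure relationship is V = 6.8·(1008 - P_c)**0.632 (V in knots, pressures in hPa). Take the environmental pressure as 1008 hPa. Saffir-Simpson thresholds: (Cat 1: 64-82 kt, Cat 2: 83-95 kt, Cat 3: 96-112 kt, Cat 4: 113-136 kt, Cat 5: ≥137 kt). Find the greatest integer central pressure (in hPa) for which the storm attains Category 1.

Category 1 begins at V = 64 kt.
Required ΔP = (64/6.8)^(1/0.632) = 9.412^1.582 ≈ 34.72 hPa.
P_c ≤ 1008 − 34.72 = 973.28, so the highest integer P_c is 973 hPa.

973 hPa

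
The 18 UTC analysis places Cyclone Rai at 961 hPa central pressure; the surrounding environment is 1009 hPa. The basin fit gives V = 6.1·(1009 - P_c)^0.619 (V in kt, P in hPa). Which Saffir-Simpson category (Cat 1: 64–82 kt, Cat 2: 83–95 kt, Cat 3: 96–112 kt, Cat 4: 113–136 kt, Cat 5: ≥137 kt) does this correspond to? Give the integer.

1

ΔP = 1009 − 961 = 48 hPa.
V ≈ 6.1 × 48^0.619 = 6.1 × 10.98 ≈ 67 kt.
67 kt falls in the Category 1 band.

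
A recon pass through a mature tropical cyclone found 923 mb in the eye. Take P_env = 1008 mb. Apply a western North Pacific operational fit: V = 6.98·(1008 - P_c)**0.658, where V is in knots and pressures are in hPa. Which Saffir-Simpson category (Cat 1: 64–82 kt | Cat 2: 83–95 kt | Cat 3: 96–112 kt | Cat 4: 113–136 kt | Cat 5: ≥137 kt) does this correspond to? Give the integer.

ΔP = 1008 − 923 = 85 mb.
V ≈ 6.98 × 85^0.658 = 6.98 × 18.60 ≈ 130 kt.
130 kt falls in the Category 4 band.

4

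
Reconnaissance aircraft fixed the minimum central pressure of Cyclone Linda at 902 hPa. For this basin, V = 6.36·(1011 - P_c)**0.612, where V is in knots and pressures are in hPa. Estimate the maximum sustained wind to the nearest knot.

ΔP = 1011 − 902 = 109 hPa.
109^0.612 ≈ 17.657.
V ≈ 6.36 × 17.657 ≈ 112.3 kt.

112 kt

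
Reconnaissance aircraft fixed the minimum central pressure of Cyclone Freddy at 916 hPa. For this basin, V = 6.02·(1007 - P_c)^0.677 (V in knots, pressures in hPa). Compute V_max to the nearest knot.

128 kt

ΔP = 1007 − 916 = 91 hPa.
91^0.677 ≈ 21.197.
V ≈ 6.02 × 21.197 ≈ 127.6 kt.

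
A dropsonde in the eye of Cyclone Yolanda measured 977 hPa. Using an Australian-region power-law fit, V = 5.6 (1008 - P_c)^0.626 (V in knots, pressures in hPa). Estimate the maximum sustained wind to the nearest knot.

48 kt

ΔP = 1008 − 977 = 31 hPa.
31^0.626 ≈ 8.582.
V ≈ 5.6 × 8.582 ≈ 48.1 kt.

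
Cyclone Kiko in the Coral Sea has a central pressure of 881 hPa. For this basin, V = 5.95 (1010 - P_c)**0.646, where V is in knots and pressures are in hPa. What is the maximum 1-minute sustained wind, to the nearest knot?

137 kt

ΔP = 1010 − 881 = 129 hPa.
129^0.646 ≈ 23.091.
V ≈ 5.95 × 23.091 ≈ 137.4 kt.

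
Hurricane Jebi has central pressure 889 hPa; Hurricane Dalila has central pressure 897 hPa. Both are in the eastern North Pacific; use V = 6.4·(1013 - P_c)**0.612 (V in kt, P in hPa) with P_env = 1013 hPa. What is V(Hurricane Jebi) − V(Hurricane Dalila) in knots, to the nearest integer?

Hurricane Jebi: ΔP = 124; V ≈ 6.4 × 124^0.612 ≈ 122.28 kt.
Hurricane Dalila: ΔP = 116; V ≈ 6.4 × 116^0.612 ≈ 117.39 kt.
Difference ≈ 122.28 − 117.39 = 4.89 → 5 kt.

5 kt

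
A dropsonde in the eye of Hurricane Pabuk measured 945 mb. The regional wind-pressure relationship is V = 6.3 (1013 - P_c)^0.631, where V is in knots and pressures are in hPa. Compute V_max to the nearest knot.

90 kt

ΔP = 1013 − 945 = 68 mb.
68^0.631 ≈ 14.332.
V ≈ 6.3 × 14.332 ≈ 90.3 kt.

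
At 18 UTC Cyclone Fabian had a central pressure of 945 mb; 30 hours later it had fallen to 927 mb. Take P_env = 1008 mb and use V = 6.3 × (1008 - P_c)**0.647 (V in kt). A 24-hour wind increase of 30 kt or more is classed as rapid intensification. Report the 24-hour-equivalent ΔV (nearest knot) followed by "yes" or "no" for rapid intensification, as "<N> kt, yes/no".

V₁: ΔP = 63, V ≈ 6.3 × 63^0.647 ≈ 91.94 kt.
V₂: ΔP = 81, V ≈ 6.3 × 81^0.647 ≈ 108.18 kt.
ΔV over 30 h = 16.24 kt → 24 h equivalent = 16.24 × 24/30 ≈ 12.99 kt.
13 kt < 30 kt ⇒ not rapid intensification.

13 kt, no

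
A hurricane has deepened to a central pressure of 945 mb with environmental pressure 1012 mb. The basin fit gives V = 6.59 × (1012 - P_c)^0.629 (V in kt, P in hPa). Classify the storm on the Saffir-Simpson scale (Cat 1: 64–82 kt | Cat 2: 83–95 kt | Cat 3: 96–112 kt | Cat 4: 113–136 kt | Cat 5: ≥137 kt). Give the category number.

ΔP = 1012 − 945 = 67 mb.
V ≈ 6.59 × 67^0.629 = 6.59 × 14.08 ≈ 93 kt.
93 kt falls in the Category 2 band.

2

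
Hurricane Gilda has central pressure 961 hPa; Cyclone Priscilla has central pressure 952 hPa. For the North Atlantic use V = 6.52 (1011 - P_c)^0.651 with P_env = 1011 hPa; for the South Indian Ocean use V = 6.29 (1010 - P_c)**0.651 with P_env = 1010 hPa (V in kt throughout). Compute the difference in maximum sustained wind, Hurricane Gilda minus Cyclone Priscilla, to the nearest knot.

Hurricane Gilda: ΔP = 50; V ≈ 6.52 × 50^0.651 ≈ 83.23 kt.
Cyclone Priscilla: ΔP = 58; V ≈ 6.29 × 58^0.651 ≈ 88.44 kt.
Difference ≈ 83.23 − 88.44 = -5.21 → -5 kt.

-5 kt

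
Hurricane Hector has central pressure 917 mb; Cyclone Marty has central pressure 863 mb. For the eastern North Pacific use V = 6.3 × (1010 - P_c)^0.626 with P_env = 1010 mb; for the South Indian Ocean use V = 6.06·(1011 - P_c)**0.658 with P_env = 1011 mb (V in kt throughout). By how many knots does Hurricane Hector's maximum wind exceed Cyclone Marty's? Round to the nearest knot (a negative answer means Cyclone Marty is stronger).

Hurricane Hector: ΔP = 93; V ≈ 6.3 × 93^0.626 ≈ 107.55 kt.
Cyclone Marty: ΔP = 148; V ≈ 6.06 × 148^0.658 ≈ 162.37 kt.
Difference ≈ 107.55 − 162.37 = -54.82 → -55 kt.

-55 kt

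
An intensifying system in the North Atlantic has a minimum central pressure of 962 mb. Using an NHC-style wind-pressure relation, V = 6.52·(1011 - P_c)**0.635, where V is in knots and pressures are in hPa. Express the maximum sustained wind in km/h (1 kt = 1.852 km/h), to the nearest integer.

ΔP = 1011 − 962 = 49 mb.
V ≈ 6.52 × 49^0.635 = 6.52 × 11.838 ≈ 77.183 kt.
77.183 × 1.852 ≈ 142.94 km/h → 143 km/h.

143 km/h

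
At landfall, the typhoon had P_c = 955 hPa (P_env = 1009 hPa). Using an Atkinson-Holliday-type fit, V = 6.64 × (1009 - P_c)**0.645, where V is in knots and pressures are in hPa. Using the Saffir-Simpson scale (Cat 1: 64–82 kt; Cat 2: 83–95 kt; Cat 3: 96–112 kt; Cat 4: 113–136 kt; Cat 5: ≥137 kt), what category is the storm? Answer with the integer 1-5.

2

ΔP = 1009 − 955 = 54 hPa.
V ≈ 6.64 × 54^0.645 = 6.64 × 13.10 ≈ 87 kt.
87 kt falls in the Category 2 band.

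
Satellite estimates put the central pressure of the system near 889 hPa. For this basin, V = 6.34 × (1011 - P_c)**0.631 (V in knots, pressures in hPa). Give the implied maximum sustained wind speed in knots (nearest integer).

ΔP = 1011 − 889 = 122 hPa.
122^0.631 ≈ 20.725.
V ≈ 6.34 × 20.725 ≈ 131.4 kt.

131 kt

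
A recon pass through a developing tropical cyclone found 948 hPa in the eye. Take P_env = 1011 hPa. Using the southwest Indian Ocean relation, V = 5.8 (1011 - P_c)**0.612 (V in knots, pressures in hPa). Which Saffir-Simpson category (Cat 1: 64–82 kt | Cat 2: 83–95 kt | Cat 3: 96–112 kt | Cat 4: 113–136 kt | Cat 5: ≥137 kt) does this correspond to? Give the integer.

1

ΔP = 1011 − 948 = 63 hPa.
V ≈ 5.8 × 63^0.612 = 5.8 × 12.62 ≈ 73 kt.
73 kt falls in the Category 1 band.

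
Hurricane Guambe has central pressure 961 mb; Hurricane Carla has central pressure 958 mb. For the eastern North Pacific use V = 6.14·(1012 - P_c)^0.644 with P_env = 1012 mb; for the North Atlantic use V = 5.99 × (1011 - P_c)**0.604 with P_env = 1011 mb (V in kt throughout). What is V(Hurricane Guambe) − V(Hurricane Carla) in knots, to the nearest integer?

11 kt

Hurricane Guambe: ΔP = 51; V ≈ 6.14 × 51^0.644 ≈ 77.24 kt.
Hurricane Carla: ΔP = 53; V ≈ 5.99 × 53^0.604 ≈ 65.90 kt.
Difference ≈ 77.24 − 65.90 = 11.34 → 11 kt.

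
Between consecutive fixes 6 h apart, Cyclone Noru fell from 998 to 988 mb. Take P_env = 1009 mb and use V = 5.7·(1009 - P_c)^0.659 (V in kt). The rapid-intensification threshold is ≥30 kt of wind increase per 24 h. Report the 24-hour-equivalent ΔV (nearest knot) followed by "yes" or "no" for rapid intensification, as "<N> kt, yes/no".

V₁: ΔP = 11, V ≈ 5.7 × 11^0.659 ≈ 27.68 kt.
V₂: ΔP = 21, V ≈ 5.7 × 21^0.659 ≈ 42.39 kt.
ΔV over 6 h = 14.71 kt → 24 h equivalent = 14.71 × 24/6 ≈ 58.84 kt.
59 kt ≥ 30 kt ⇒ rapid intensification.

59 kt, yes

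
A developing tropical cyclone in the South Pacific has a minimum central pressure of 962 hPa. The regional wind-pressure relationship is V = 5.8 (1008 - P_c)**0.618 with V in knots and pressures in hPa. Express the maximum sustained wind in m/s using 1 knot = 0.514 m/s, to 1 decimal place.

ΔP = 1008 − 962 = 46 hPa.
V ≈ 5.8 × 46^0.618 = 5.8 × 10.656 ≈ 61.803 kt.
61.803 × 0.514 ≈ 31.77 m/s → 31.8 m/s.

31.8 m/s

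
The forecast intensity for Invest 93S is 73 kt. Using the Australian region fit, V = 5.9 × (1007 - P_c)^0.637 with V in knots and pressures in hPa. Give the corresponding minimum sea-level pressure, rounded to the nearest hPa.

955 hPa

ΔP = (V / 5.9)^(1/0.637) = (73/5.9)^1.570.
73/5.9 = 12.373; 12.373^1.570 ≈ 51.88 hPa.
P_c = 1007 − 51.88 = 955.12 ≈ 955 hPa.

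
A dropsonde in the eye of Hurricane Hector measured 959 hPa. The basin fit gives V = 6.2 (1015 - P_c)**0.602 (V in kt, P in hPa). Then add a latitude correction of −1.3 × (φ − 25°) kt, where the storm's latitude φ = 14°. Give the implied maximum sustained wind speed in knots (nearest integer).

84 kt

ΔP = 1015 − 959 = 56 hPa.
56^0.602 ≈ 11.283.
V ≈ 6.2 × 11.283 ≈ 70.0 kt.
Latitude correction: −1.3 × (14 − 25) = 14.3 kt.
Corrected V ≈ 84.3 kt → 84 kt.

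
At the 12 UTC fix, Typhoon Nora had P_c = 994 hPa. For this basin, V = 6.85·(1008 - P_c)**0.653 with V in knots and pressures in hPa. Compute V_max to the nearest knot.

38 kt

ΔP = 1008 − 994 = 14 hPa.
14^0.653 ≈ 5.603.
V ≈ 6.85 × 5.603 ≈ 38.4 kt.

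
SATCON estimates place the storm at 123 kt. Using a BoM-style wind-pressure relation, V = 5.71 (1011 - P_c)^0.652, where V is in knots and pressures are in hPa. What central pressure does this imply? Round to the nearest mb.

ΔP = (V / 5.71)^(1/0.652) = (123/5.71)^1.534.
123/5.71 = 21.541; 21.541^1.534 ≈ 110.89 mb.
P_c = 1011 − 110.89 = 900.11 ≈ 900 mb.

900 mb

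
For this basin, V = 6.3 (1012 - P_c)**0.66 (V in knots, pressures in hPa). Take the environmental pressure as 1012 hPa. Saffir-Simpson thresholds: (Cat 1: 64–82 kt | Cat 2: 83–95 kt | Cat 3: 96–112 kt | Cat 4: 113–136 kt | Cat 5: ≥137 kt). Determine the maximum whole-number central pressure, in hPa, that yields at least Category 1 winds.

Category 1 begins at V = 64 kt.
Required ΔP = (64/6.3)^(1/0.66) = 10.159^1.515 ≈ 33.54 hPa.
P_c ≤ 1012 − 33.54 = 978.46, so the highest integer P_c is 978 hPa.

978 hPa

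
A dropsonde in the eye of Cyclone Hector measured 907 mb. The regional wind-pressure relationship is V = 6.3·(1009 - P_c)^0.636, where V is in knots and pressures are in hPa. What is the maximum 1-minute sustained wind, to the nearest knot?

ΔP = 1009 − 907 = 102 mb.
102^0.636 ≈ 18.944.
V ≈ 6.3 × 18.944 ≈ 119.3 kt.

119 kt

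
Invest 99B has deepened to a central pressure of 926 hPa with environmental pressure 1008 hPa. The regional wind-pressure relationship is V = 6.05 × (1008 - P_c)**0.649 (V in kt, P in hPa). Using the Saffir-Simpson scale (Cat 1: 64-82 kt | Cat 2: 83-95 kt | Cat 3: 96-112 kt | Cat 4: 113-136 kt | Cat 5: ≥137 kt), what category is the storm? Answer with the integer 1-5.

3

ΔP = 1008 − 926 = 82 hPa.
V ≈ 6.05 × 82^0.649 = 6.05 × 17.46 ≈ 106 kt.
106 kt falls in the Category 3 band.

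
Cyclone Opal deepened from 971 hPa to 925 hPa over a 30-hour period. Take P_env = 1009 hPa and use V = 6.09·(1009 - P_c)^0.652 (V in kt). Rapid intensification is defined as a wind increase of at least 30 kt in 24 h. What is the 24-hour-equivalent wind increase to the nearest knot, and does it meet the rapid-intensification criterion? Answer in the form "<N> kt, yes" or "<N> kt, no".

35 kt, yes

V₁: ΔP = 38, V ≈ 6.09 × 38^0.652 ≈ 65.26 kt.
V₂: ΔP = 84, V ≈ 6.09 × 84^0.652 ≈ 109.46 kt.
ΔV over 30 h = 44.20 kt → 24 h equivalent = 44.20 × 24/30 ≈ 35.36 kt.
35 kt ≥ 30 kt ⇒ rapid intensification.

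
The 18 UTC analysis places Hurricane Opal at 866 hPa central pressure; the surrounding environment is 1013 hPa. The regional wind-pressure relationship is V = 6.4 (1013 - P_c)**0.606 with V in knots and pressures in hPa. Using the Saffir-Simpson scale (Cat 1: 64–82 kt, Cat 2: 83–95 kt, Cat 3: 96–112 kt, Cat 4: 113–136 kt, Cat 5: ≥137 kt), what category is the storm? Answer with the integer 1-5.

4

ΔP = 1013 − 866 = 147 hPa.
V ≈ 6.4 × 147^0.606 = 6.4 × 20.58 ≈ 132 kt.
132 kt falls in the Category 4 band.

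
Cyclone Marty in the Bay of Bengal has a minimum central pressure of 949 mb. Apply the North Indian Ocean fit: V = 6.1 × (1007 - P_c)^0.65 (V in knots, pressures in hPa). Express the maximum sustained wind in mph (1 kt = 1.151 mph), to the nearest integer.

ΔP = 1007 − 949 = 58 mb.
V ≈ 6.1 × 58^0.65 = 6.1 × 14.003 ≈ 85.420 kt.
85.420 × 1.151 ≈ 98.32 mph → 98 mph.

98 mph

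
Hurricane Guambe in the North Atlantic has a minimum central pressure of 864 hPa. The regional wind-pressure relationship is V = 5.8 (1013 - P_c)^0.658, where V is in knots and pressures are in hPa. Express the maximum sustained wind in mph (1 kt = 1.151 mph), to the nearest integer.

180 mph

ΔP = 1013 − 864 = 149 hPa.
V ≈ 5.8 × 149^0.658 = 5.8 × 26.913 ≈ 156.093 kt.
156.093 × 1.151 ≈ 179.66 mph → 180 mph.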